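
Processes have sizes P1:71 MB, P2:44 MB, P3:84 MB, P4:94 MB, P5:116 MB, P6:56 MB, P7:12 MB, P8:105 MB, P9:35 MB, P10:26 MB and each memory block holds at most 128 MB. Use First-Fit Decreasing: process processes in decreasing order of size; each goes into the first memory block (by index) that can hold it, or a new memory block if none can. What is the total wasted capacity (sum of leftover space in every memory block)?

Sorted descending: 116, 105, 94, 84, 71, 56, 44, 35, 26, 12.
116 MB → memory block 1 (remaining 12 MB)
105 MB → memory block 2 (remaining 23 MB)
94 MB → memory block 3 (remaining 34 MB)
84 MB → memory block 4 (remaining 44 MB)
71 MB → memory block 5 (remaining 57 MB)
56 MB → memory block 5 (remaining 1 MB)
44 MB → memory block 4 (remaining 0 MB)
35 MB → memory block 6 (remaining 93 MB)
26 MB → memory block 3 (remaining 8 MB)
12 MB → memory block 1 (remaining 0 MB)
6 memory blocks × 128 MB = 768 MB; used 643 MB; unused 125 MB.

125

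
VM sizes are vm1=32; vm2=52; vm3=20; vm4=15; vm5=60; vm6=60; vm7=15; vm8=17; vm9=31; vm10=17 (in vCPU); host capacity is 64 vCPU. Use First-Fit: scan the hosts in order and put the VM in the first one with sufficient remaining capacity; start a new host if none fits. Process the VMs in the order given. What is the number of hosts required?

Put vm1 (32 vCPU) in host 1; 32 vCPU remain.
Put vm2 (52 vCPU) in host 2; 12 vCPU remain.
Put vm3 (20 vCPU) in host 1; 12 vCPU remain.
Put vm4 (15 vCPU) in host 3; 49 vCPU remain.
Put vm5 (60 vCPU) in host 4; 4 vCPU remain.
Put vm6 (60 vCPU) in host 5; 4 vCPU remain.
Put vm7 (15 vCPU) in host 3; 34 vCPU remain.
Put vm8 (17 vCPU) in host 3; 17 vCPU remain.
Put vm9 (31 vCPU) in host 6; 33 vCPU remain.
Put vm10 (17 vCPU) in host 3; 0 vCPU remain.
Final hosts: [32,20] [52] [15,15,17,17] [60] [60] [31].

6 hosts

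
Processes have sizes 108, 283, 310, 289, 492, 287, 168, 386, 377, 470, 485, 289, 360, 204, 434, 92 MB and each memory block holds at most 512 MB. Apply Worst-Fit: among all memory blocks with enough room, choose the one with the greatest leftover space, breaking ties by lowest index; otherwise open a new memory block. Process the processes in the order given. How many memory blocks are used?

12 memory blocks

Put 108 MB in memory block 1; 404 MB remain.
Put 283 MB in memory block 1; 121 MB remain.
Put 310 MB in memory block 2; 202 MB remain.
Put 289 MB in memory block 3; 223 MB remain.
Put 492 MB in memory block 4; 20 MB remain.
Put 287 MB in memory block 5; 225 MB remain.
Put 168 MB in memory block 5; 57 MB remain.
Put 386 MB in memory block 6; 126 MB remain.
Put 377 MB in memory block 7; 135 MB remain.
Put 470 MB in memory block 8; 42 MB remain.
Put 485 MB in memory block 9; 27 MB remain.
Put 289 MB in memory block 10; 223 MB remain.
Put 360 MB in memory block 11; 152 MB remain.
Put 204 MB in memory block 3; 19 MB remain.
Put 434 MB in memory block 12; 78 MB remain.
Put 92 MB in memory block 10; 131 MB remain.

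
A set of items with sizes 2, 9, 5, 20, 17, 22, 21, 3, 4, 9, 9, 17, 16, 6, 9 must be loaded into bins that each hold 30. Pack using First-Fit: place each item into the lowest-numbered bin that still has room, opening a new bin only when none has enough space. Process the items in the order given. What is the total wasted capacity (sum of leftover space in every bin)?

41

bin 1: place 2, 28 left
bin 1: place 9, 19 left
bin 1: place 5, 14 left
bin 2: place 20, 10 left
bin 3: place 17, 13 left
bin 4: place 22, 8 left
bin 5: place 21, 9 left
bin 1: place 3, 11 left
bin 1: place 4, 7 left
bin 2: place 9, 1 left
bin 3: place 9, 4 left
bin 6: place 17, 13 left
bin 7: place 16, 14 left
bin 1: place 6, 1 left
bin 5: place 9, 0 left
7 bins × 30 = 210; used 169; unused 41.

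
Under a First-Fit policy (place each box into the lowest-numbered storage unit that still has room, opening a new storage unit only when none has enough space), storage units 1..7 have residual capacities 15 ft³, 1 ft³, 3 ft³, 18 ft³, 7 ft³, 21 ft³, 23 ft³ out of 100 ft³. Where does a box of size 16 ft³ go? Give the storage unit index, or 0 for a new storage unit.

4

Storage units with room: storage unit 4 (18 ft³), storage unit 6 (21 ft³), storage unit 7 (23 ft³).
The first with room is storage unit 4.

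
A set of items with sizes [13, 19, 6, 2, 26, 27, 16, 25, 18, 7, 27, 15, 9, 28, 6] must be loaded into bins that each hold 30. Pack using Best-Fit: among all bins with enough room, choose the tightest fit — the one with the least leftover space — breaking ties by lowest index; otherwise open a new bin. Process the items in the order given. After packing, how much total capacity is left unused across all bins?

Put 13 in bin 1; 17 remain.
Put 19 in bin 2; 11 remain.
Put 6 in bin 2; 5 remain.
Put 2 in bin 2; 3 remain.
Put 26 in bin 3; 4 remain.
Put 27 in bin 4; 3 remain.
Put 16 in bin 1; 1 remain.
Put 25 in bin 5; 5 remain.
Put 18 in bin 6; 12 remain.
Put 7 in bin 6; 5 remain.
Put 27 in bin 7; 3 remain.
Put 15 in bin 8; 15 remain.
Put 9 in bin 8; 6 remain.
Put 28 in bin 9; 2 remain.
Put 6 in bin 8; 0 remain.
9 bins × 30 = 270; used 244; unused 26.

26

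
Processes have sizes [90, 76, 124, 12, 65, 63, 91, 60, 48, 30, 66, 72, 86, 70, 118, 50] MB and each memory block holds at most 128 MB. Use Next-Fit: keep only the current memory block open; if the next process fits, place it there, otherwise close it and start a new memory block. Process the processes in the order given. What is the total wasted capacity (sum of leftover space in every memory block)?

543

Put 90 MB in memory block 1; 38 MB remain.
Put 76 MB in memory block 2; 52 MB remain.
Put 124 MB in memory block 3; 4 MB remain.
Put 12 MB in memory block 4; 116 MB remain.
Put 65 MB in memory block 4; 51 MB remain.
Put 63 MB in memory block 5; 65 MB remain.
Put 91 MB in memory block 6; 37 MB remain.
Put 60 MB in memory block 7; 68 MB remain.
Put 48 MB in memory block 7; 20 MB remain.
Put 30 MB in memory block 8; 98 MB remain.
Put 66 MB in memory block 8; 32 MB remain.
Put 72 MB in memory block 9; 56 MB remain.
Put 86 MB in memory block 10; 42 MB remain.
Put 70 MB in memory block 11; 58 MB remain.
Put 118 MB in memory block 12; 10 MB remain.
Put 50 MB in memory block 13; 78 MB remain.
13 memory blocks × 128 MB = 1664 MB; used 1121 MB; unused 543 MB.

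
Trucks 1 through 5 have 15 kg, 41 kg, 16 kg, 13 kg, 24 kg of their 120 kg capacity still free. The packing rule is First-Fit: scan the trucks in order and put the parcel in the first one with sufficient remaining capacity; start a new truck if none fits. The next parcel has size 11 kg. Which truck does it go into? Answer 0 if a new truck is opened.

Trucks with room: truck 1 (15 kg), truck 2 (41 kg), truck 3 (16 kg), truck 4 (13 kg), truck 5 (24 kg).
The first with room is truck 1.

1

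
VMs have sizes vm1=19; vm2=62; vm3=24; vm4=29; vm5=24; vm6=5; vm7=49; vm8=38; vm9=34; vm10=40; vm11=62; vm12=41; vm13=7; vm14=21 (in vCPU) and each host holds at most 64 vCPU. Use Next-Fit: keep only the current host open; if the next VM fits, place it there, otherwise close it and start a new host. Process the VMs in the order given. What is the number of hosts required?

11

host 1: place vm1 (19 vCPU), 45 vCPU left
host 2: place vm2 (62 vCPU), 2 vCPU left
host 3: place vm3 (24 vCPU), 40 vCPU left
host 3: place vm4 (29 vCPU), 11 vCPU left
host 4: place vm5 (24 vCPU), 40 vCPU left
host 4: place vm6 (5 vCPU), 35 vCPU left
host 5: place vm7 (49 vCPU), 15 vCPU left
host 6: place vm8 (38 vCPU), 26 vCPU left
host 7: place vm9 (34 vCPU), 30 vCPU left
host 8: place vm10 (40 vCPU), 24 vCPU left
host 9: place vm11 (62 vCPU), 2 vCPU left
host 10: place vm12 (41 vCPU), 23 vCPU left
host 10: place vm13 (7 vCPU), 16 vCPU left
host 11: place vm14 (21 vCPU), 43 vCPU left
Final hosts: [19] [62] [24,29] [24,5] [49] [38] [34] [40] [62] [41,7] [21].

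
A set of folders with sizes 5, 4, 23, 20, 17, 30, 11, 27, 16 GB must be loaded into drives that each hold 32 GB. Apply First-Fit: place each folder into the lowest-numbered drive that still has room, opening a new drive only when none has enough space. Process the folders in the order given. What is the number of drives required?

6 drives

Put 5 GB in drive 1; 27 GB remain.
Put 4 GB in drive 1; 23 GB remain.
Put 23 GB in drive 1; 0 GB remain.
Put 20 GB in drive 2; 12 GB remain.
Put 17 GB in drive 3; 15 GB remain.
Put 30 GB in drive 4; 2 GB remain.
Put 11 GB in drive 2; 1 GB remain.
Put 27 GB in drive 5; 5 GB remain.
Put 16 GB in drive 6; 16 GB remain.
Final drives: [5,4,23] [20,11] [17] [30] [27] [16].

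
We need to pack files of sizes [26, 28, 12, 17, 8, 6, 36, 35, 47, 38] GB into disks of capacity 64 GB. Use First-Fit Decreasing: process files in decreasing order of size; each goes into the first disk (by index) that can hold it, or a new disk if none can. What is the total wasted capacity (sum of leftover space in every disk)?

3

Sorted descending: 47, 38, 36, 35, 28, 26, 17, 12, 8, 6.
disk 1: place 47 GB, 17 GB left
disk 2: place 38 GB, 26 GB left
disk 3: place 36 GB, 28 GB left
disk 4: place 35 GB, 29 GB left
disk 3: place 28 GB, 0 GB left
disk 2: place 26 GB, 0 GB left
disk 1: place 17 GB, 0 GB left
disk 4: place 12 GB, 17 GB left
disk 4: place 8 GB, 9 GB left
disk 4: place 6 GB, 3 GB left
4 disks × 64 GB = 256 GB; used 253 GB; unused 3 GB.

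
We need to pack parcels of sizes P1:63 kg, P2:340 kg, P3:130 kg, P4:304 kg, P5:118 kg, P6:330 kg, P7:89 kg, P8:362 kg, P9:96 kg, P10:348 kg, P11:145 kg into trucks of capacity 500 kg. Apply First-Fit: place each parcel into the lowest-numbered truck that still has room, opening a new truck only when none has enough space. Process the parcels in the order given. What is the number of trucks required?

5 trucks

truck 1: place P1 (63 kg), 437 kg left
truck 1: place P2 (340 kg), 97 kg left
truck 2: place P3 (130 kg), 370 kg left
truck 2: place P4 (304 kg), 66 kg left
truck 3: place P5 (118 kg), 382 kg left
truck 3: place P6 (330 kg), 52 kg left
truck 1: place P7 (89 kg), 8 kg left
truck 4: place P8 (362 kg), 138 kg left
truck 4: place P9 (96 kg), 42 kg left
truck 5: place P10 (348 kg), 152 kg left
truck 5: place P11 (145 kg), 7 kg left
Final trucks: [63,340,89] [130,304] [118,330] [362,96] [348,145].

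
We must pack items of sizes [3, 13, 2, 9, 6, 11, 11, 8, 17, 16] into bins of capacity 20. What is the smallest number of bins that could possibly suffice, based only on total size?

Total size = 3 + 13 + 2 + 9 + 6 + 11 + 11 + 8 + 17 + 16 = 96.
⌈96 / 20⌉ = 5.

5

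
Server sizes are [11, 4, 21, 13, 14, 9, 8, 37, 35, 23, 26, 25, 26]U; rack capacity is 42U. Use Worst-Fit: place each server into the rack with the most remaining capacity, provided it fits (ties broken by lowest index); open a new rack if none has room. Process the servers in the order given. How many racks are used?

rack 1: place 11U, 31U left
rack 1: place 4U, 27U left
rack 1: place 21U, 6U left
rack 2: place 13U, 29U left
rack 2: place 14U, 15U left
rack 2: place 9U, 6U left
rack 3: place 8U, 34U left
rack 4: place 37U, 5U left
rack 5: place 35U, 7U left
rack 3: place 23U, 11U left
rack 6: place 26U, 16U left
rack 7: place 25U, 17U left
rack 8: place 26U, 16U left
Final racks: [11,4,21] [13,14,9] [8,23] [37] [35] [26] [25] [26].

8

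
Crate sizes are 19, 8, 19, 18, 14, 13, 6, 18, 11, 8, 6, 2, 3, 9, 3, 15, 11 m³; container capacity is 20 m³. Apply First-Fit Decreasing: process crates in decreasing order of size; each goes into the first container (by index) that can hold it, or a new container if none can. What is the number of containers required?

Sorted descending: 19, 19, 18, 18, 15, 14, 13, 11, 11, 9, 8, 8, 6, 6, 3, 3, 2.
Put 19 m³ in container 1; 1 m³ remain.
Put 19 m³ in container 2; 1 m³ remain.
Put 18 m³ in container 3; 2 m³ remain.
Put 18 m³ in container 4; 2 m³ remain.
Put 15 m³ in container 5; 5 m³ remain.
Put 14 m³ in container 6; 6 m³ remain.
Put 13 m³ in container 7; 7 m³ remain.
Put 11 m³ in container 8; 9 m³ remain.
Put 11 m³ in container 9; 9 m³ remain.
Put 9 m³ in container 8; 0 m³ remain.
Put 8 m³ in container 9; 1 m³ remain.
Put 8 m³ in container 10; 12 m³ remain.
Put 6 m³ in container 6; 0 m³ remain.
Put 6 m³ in container 7; 1 m³ remain.
Put 3 m³ in container 5; 2 m³ remain.
Put 3 m³ in container 10; 9 m³ remain.
Put 2 m³ in container 3; 0 m³ remain.
Final containers: [19] [19] [18,2] [18] [15,3] [14,6] [13,6] [11,9] [11,8] [8,3].

10 containers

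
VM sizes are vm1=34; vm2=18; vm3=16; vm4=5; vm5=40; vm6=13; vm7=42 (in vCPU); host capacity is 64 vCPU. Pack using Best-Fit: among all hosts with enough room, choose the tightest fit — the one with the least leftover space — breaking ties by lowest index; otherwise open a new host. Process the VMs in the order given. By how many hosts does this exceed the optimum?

Best-Fit: [34,18,5] [16,40] [13,42] → 3 hosts.
Total size 168 vCPU; any packing needs at least ⌈168/64⌉ = 3 hosts.
So 3 is already optimal.

0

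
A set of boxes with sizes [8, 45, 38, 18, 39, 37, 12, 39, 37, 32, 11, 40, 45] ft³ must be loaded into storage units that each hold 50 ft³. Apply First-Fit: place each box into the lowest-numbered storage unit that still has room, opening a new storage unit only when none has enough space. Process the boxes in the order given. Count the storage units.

10

storage unit 1: place 8 ft³, 42 ft³ left
storage unit 2: place 45 ft³, 5 ft³ left
storage unit 1: place 38 ft³, 4 ft³ left
storage unit 3: place 18 ft³, 32 ft³ left
storage unit 4: place 39 ft³, 11 ft³ left
storage unit 5: place 37 ft³, 13 ft³ left
storage unit 3: place 12 ft³, 20 ft³ left
storage unit 6: place 39 ft³, 11 ft³ left
storage unit 7: place 37 ft³, 13 ft³ left
storage unit 8: place 32 ft³, 18 ft³ left
storage unit 3: place 11 ft³, 9 ft³ left
storage unit 9: place 40 ft³, 10 ft³ left
storage unit 10: place 45 ft³, 5 ft³ left
Final storage units: [8,38] [45] [18,12,11] [39] [37] [39] [37] [32] [40] [45].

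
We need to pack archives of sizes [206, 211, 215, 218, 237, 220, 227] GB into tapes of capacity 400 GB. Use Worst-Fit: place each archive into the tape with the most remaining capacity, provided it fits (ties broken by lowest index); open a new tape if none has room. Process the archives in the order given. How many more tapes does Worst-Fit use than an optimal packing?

Worst-Fit: [206] [211] [215] [218] [237] [220] [227] → 7 tapes.
7 archives exceed 200 GB (half the capacity), and no two of those can share a tape, so at least 7 tapes are needed.
So 7 is already optimal.

0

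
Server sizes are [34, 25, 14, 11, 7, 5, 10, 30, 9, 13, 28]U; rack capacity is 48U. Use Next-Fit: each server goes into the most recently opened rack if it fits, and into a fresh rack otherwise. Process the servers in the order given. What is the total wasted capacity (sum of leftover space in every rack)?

34U → rack 1 (remaining 14U)
25U → rack 2 (remaining 23U)
14U → rack 2 (remaining 9U)
11U → rack 3 (remaining 37U)
7U → rack 3 (remaining 30U)
5U → rack 3 (remaining 25U)
10U → rack 3 (remaining 15U)
30U → rack 4 (remaining 18U)
9U → rack 4 (remaining 9U)
13U → rack 5 (remaining 35U)
28U → rack 5 (remaining 7U)
5 racks × 48U = 240U; used 186U; unused 54U.

54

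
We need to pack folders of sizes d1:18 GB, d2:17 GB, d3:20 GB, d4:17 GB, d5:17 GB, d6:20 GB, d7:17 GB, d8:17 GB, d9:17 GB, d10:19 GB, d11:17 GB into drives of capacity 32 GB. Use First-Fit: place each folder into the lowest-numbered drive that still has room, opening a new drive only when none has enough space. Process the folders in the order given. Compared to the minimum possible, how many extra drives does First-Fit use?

First-Fit: [18] [17] [20] [17] [17] [20] [17] [17] [17] [19] [17] → 11 drives.
11 folders exceed 16 GB (half the capacity), and no two of those can share a drive, so at least 11 drives are needed.
So 11 is already optimal.

0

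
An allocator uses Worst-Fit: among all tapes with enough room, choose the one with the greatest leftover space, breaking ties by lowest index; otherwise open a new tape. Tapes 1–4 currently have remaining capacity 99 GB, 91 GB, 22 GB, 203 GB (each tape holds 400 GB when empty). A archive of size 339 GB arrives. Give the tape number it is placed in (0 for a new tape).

No tape has ≥ 339 GB free, so a new tape is opened.

0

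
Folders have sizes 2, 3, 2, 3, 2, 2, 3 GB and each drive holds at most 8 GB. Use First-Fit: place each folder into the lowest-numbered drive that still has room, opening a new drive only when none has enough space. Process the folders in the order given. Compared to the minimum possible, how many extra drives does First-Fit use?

First-Fit: [2,3,2] [3,2,2] [3] → 3 drives.
Total size 17 GB; any packing needs at least ⌈17/8⌉ = 3 drives.
So 3 is already optimal.

0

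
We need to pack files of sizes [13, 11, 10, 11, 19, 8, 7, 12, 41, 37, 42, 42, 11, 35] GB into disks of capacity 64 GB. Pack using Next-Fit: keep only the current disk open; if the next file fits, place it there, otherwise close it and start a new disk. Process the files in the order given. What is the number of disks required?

7

Put 13 GB in disk 1; 51 GB remain.
Put 11 GB in disk 1; 40 GB remain.
Put 10 GB in disk 1; 30 GB remain.
Put 11 GB in disk 1; 19 GB remain.
Put 19 GB in disk 1; 0 GB remain.
Put 8 GB in disk 2; 56 GB remain.
Put 7 GB in disk 2; 49 GB remain.
Put 12 GB in disk 2; 37 GB remain.
Put 41 GB in disk 3; 23 GB remain.
Put 37 GB in disk 4; 27 GB remain.
Put 42 GB in disk 5; 22 GB remain.
Put 42 GB in disk 6; 22 GB remain.
Put 11 GB in disk 6; 11 GB remain.
Put 35 GB in disk 7; 29 GB remain.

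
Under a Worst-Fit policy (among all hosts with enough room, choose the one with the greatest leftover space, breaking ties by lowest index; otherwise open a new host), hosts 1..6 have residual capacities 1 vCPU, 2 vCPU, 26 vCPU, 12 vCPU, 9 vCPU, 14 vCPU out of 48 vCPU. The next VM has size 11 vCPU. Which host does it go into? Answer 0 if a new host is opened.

Hosts with room: host 3 (26 vCPU), host 4 (12 vCPU), host 6 (14 vCPU).
Most room is host 3 with 26 vCPU free.

3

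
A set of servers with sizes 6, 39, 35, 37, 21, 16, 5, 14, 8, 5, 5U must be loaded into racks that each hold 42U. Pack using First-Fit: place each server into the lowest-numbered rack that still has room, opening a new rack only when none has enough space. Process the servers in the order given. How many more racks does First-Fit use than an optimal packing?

0

First-Fit: [6,35] [39] [37,5] [21,16,5] [14,8,5] → 5 racks.
Total size 191U; any packing needs at least ⌈191/42⌉ = 5 racks.
So 5 is already optimal.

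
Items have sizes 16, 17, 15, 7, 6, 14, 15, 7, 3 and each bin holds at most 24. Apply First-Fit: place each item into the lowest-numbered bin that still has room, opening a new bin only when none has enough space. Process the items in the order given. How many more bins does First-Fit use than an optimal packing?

First-Fit: [16,7] [17,6] [15,7] [14,3] [15] → 5 bins.
Total size 100; any packing needs at least ⌈100/24⌉ = 5 bins.
So 5 is already optimal.

0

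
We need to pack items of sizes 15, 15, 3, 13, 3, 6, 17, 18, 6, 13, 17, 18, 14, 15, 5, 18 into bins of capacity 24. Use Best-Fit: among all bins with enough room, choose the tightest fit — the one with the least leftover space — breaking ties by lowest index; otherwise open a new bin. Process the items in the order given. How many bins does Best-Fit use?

bin 1: place 15, 9 left
bin 2: place 15, 9 left
bin 1: place 3, 6 left
bin 3: place 13, 11 left
bin 1: place 3, 3 left
bin 2: place 6, 3 left
bin 4: place 17, 7 left
bin 5: place 18, 6 left
bin 5: place 6, 0 left
bin 6: place 13, 11 left
bin 7: place 17, 7 left
bin 8: place 18, 6 left
bin 9: place 14, 10 left
bin 10: place 15, 9 left
bin 8: place 5, 1 left
bin 11: place 18, 6 left
Final bins: [15,3,3] [15,6] [13] [17] [18,6] [13] [17] [18,5] [14] [15] [18].

11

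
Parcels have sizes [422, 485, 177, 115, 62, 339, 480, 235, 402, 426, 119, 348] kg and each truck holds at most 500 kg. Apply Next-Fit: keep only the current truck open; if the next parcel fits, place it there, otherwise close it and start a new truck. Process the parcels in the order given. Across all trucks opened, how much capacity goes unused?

890

Put 422 kg in truck 1; 78 kg remain.
Put 485 kg in truck 2; 15 kg remain.
Put 177 kg in truck 3; 323 kg remain.
Put 115 kg in truck 3; 208 kg remain.
Put 62 kg in truck 3; 146 kg remain.
Put 339 kg in truck 4; 161 kg remain.
Put 480 kg in truck 5; 20 kg remain.
Put 235 kg in truck 6; 265 kg remain.
Put 402 kg in truck 7; 98 kg remain.
Put 426 kg in truck 8; 74 kg remain.
Put 119 kg in truck 9; 381 kg remain.
Put 348 kg in truck 9; 33 kg remain.
9 trucks × 500 kg = 4500 kg; used 3610 kg; unused 890 kg.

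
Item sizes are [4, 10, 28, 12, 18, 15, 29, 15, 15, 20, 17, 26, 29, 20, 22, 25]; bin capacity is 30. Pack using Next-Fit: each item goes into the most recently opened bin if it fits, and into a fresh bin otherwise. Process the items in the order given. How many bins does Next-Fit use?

Put 4 in bin 1; 26 remain.
Put 10 in bin 1; 16 remain.
Put 28 in bin 2; 2 remain.
Put 12 in bin 3; 18 remain.
Put 18 in bin 3; 0 remain.
Put 15 in bin 4; 15 remain.
Put 29 in bin 5; 1 remain.
Put 15 in bin 6; 15 remain.
Put 15 in bin 6; 0 remain.
Put 20 in bin 7; 10 remain.
Put 17 in bin 8; 13 remain.
Put 26 in bin 9; 4 remain.
Put 29 in bin 10; 1 remain.
Put 20 in bin 11; 10 remain.
Put 22 in bin 12; 8 remain.
Put 25 in bin 13; 5 remain.
Final bins: [4,10] [28] [12,18] [15] [29] [15,15] [20] [17] [26] [29] [20] [22] [25].

13 bins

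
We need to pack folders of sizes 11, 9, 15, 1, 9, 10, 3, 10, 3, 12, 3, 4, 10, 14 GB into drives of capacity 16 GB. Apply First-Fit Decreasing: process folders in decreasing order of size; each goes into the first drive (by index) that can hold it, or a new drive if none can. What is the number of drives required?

Sorted descending: 15, 14, 12, 11, 10, 10, 10, 9, 9, 4, 3, 3, 3, 1.
15 GB → drive 1 (remaining 1 GB)
14 GB → drive 2 (remaining 2 GB)
12 GB → drive 3 (remaining 4 GB)
11 GB → drive 4 (remaining 5 GB)
10 GB → drive 5 (remaining 6 GB)
10 GB → drive 6 (remaining 6 GB)
10 GB → drive 7 (remaining 6 GB)
9 GB → drive 8 (remaining 7 GB)
9 GB → drive 9 (remaining 7 GB)
4 GB → drive 3 (remaining 0 GB)
3 GB → drive 4 (remaining 2 GB)
3 GB → drive 5 (remaining 3 GB)
3 GB → drive 5 (remaining 0 GB)
1 GB → drive 1 (remaining 0 GB)
Final drives: [15,1] [14] [12,4] [11,3] [10,3,3] [10] [10] [9] [9].

9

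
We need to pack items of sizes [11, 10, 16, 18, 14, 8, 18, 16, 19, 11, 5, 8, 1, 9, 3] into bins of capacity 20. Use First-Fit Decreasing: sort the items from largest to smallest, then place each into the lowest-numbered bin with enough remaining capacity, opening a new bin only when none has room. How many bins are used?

9 bins

Sorted descending: 19, 18, 18, 16, 16, 14, 11, 11, 10, 9, 8, 8, 5, 3, 1.
bin 1: place 19, 1 left
bin 2: place 18, 2 left
bin 3: place 18, 2 left
bin 4: place 16, 4 left
bin 5: place 16, 4 left
bin 6: place 14, 6 left
bin 7: place 11, 9 left
bin 8: place 11, 9 left
bin 9: place 10, 10 left
bin 7: place 9, 0 left
bin 8: place 8, 1 left
bin 9: place 8, 2 left
bin 6: place 5, 1 left
bin 4: place 3, 1 left
bin 1: place 1, 0 left
Final bins: [19,1] [18] [18] [16,3] [16] [14,5] [11,9] [11,8] [10,8].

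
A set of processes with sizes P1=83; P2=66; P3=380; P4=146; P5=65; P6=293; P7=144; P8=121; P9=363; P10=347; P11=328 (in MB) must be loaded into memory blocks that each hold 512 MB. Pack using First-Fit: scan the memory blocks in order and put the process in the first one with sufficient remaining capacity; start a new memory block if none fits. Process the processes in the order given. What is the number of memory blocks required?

P1 (83 MB) → memory block 1 (remaining 429 MB)
P2 (66 MB) → memory block 1 (remaining 363 MB)
P3 (380 MB) → memory block 2 (remaining 132 MB)
P4 (146 MB) → memory block 1 (remaining 217 MB)
P5 (65 MB) → memory block 1 (remaining 152 MB)
P6 (293 MB) → memory block 3 (remaining 219 MB)
P7 (144 MB) → memory block 1 (remaining 8 MB)
P8 (121 MB) → memory block 2 (remaining 11 MB)
P9 (363 MB) → memory block 4 (remaining 149 MB)
P10 (347 MB) → memory block 5 (remaining 165 MB)
P11 (328 MB) → memory block 6 (remaining 184 MB)
Final memory blocks: [83,66,146,65,144] [380,121] [293] [363] [347] [328].

6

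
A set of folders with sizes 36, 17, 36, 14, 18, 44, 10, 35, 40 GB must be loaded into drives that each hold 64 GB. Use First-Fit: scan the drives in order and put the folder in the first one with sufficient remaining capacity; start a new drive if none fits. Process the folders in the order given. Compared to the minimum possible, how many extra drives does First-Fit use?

0

First-Fit: [36,17,10] [36,14] [18,44] [35] [40] → 5 drives.
5 folders exceed 32 GB (half the capacity), and no two of those can share a drive, so at least 5 drives are needed.
So 5 is already optimal.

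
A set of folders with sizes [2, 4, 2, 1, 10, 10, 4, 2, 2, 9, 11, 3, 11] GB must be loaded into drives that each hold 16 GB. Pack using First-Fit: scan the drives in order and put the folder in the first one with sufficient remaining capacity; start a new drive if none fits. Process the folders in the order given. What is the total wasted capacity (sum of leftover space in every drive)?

25

2 GB → drive 1 (remaining 14 GB)
4 GB → drive 1 (remaining 10 GB)
2 GB → drive 1 (remaining 8 GB)
1 GB → drive 1 (remaining 7 GB)
10 GB → drive 2 (remaining 6 GB)
10 GB → drive 3 (remaining 6 GB)
4 GB → drive 1 (remaining 3 GB)
2 GB → drive 1 (remaining 1 GB)
2 GB → drive 2 (remaining 4 GB)
9 GB → drive 4 (remaining 7 GB)
11 GB → drive 5 (remaining 5 GB)
3 GB → drive 2 (remaining 1 GB)
11 GB → drive 6 (remaining 5 GB)
6 drives × 16 GB = 96 GB; used 71 GB; unused 25 GB.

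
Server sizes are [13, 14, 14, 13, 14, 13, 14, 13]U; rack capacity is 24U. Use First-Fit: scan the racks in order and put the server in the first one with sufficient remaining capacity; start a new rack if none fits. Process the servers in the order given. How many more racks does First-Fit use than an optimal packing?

0

First-Fit: [13] [14] [14] [13] [14] [13] [14] [13] → 8 racks.
8 servers exceed 12U (half the capacity), and no two of those can share a rack, so at least 8 racks are needed.
So 8 is already optimal.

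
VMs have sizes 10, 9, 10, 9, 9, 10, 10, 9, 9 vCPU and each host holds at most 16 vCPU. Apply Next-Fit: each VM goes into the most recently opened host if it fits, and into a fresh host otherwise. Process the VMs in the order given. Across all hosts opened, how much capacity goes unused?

59

Put 10 vCPU in host 1; 6 vCPU remain.
Put 9 vCPU in host 2; 7 vCPU remain.
Put 10 vCPU in host 3; 6 vCPU remain.
Put 9 vCPU in host 4; 7 vCPU remain.
Put 9 vCPU in host 5; 7 vCPU remain.
Put 10 vCPU in host 6; 6 vCPU remain.
Put 10 vCPU in host 7; 6 vCPU remain.
Put 9 vCPU in host 8; 7 vCPU remain.
Put 9 vCPU in host 9; 7 vCPU remain.
9 hosts × 16 vCPU = 144 vCPU; used 85 vCPU; unused 59 vCPU.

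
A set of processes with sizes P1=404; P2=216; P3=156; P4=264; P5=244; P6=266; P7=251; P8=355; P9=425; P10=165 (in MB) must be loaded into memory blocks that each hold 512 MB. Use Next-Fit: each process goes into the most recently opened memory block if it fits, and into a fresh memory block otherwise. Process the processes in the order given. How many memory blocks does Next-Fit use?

P1 (404 MB) → memory block 1 (remaining 108 MB)
P2 (216 MB) → memory block 2 (remaining 296 MB)
P3 (156 MB) → memory block 2 (remaining 140 MB)
P4 (264 MB) → memory block 3 (remaining 248 MB)
P5 (244 MB) → memory block 3 (remaining 4 MB)
P6 (266 MB) → memory block 4 (remaining 246 MB)
P7 (251 MB) → memory block 5 (remaining 261 MB)
P8 (355 MB) → memory block 6 (remaining 157 MB)
P9 (425 MB) → memory block 7 (remaining 87 MB)
P10 (165 MB) → memory block 8 (remaining 347 MB)

8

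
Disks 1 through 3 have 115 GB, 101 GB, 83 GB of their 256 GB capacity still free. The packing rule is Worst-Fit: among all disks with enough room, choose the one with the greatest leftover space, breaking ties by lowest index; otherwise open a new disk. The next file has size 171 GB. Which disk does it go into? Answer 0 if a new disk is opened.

No disk has ≥ 171 GB free, so a new disk is opened.

0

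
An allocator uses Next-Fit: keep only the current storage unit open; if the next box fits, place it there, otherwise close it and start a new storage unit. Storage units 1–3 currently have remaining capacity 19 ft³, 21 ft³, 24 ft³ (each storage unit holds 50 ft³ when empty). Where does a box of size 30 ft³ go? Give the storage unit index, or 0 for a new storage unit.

Next-Fit only looks at storage unit 3, which has 24 ft³ free.
30 ft³ does not fit, so a new storage unit is opened.

0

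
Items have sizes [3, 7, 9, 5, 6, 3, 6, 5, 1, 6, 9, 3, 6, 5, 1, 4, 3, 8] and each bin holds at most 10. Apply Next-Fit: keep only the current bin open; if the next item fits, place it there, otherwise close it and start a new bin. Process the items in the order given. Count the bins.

3 → bin 1 (remaining 7)
7 → bin 1 (remaining 0)
9 → bin 2 (remaining 1)
5 → bin 3 (remaining 5)
6 → bin 4 (remaining 4)
3 → bin 4 (remaining 1)
6 → bin 5 (remaining 4)
5 → bin 6 (remaining 5)
1 → bin 6 (remaining 4)
6 → bin 7 (remaining 4)
9 → bin 8 (remaining 1)
3 → bin 9 (remaining 7)
6 → bin 9 (remaining 1)
5 → bin 10 (remaining 5)
1 → bin 10 (remaining 4)
4 → bin 10 (remaining 0)
3 → bin 11 (remaining 7)
8 → bin 12 (remaining 2)

12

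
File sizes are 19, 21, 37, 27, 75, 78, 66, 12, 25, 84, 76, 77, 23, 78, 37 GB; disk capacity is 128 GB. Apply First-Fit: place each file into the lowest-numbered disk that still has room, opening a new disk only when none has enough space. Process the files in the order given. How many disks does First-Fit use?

8 disks

19 GB → disk 1 (remaining 109 GB)
21 GB → disk 1 (remaining 88 GB)
37 GB → disk 1 (remaining 51 GB)
27 GB → disk 1 (remaining 24 GB)
75 GB → disk 2 (remaining 53 GB)
78 GB → disk 3 (remaining 50 GB)
66 GB → disk 4 (remaining 62 GB)
12 GB → disk 1 (remaining 12 GB)
25 GB → disk 2 (remaining 28 GB)
84 GB → disk 5 (remaining 44 GB)
76 GB → disk 6 (remaining 52 GB)
77 GB → disk 7 (remaining 51 GB)
23 GB → disk 2 (remaining 5 GB)
78 GB → disk 8 (remaining 50 GB)
37 GB → disk 3 (remaining 13 GB)
Final disks: [19,21,37,27,12] [75,25,23] [78,37] [66] [84] [76] [77] [78].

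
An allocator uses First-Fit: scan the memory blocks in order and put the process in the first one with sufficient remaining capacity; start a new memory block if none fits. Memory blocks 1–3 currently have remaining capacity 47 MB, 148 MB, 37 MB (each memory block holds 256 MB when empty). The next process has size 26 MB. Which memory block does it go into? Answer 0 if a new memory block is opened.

Memory blocks with room: memory block 1 (47 MB), memory block 2 (148 MB), memory block 3 (37 MB).
The first with room is memory block 1.

1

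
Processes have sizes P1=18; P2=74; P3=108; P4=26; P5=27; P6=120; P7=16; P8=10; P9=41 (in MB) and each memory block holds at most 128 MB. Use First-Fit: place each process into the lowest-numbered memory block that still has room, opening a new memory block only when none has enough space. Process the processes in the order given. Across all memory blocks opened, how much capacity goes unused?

72

memory block 1: place P1 (18 MB), 110 MB left
memory block 1: place P2 (74 MB), 36 MB left
memory block 2: place P3 (108 MB), 20 MB left
memory block 1: place P4 (26 MB), 10 MB left
memory block 3: place P5 (27 MB), 101 MB left
memory block 4: place P6 (120 MB), 8 MB left
memory block 2: place P7 (16 MB), 4 MB left
memory block 1: place P8 (10 MB), 0 MB left
memory block 3: place P9 (41 MB), 60 MB left
4 memory blocks × 128 MB = 512 MB; used 440 MB; unused 72 MB.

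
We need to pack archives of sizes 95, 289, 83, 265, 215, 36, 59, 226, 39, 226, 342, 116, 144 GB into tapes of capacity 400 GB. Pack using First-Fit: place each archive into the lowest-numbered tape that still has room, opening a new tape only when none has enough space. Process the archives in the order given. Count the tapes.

6 tapes

Put 95 GB in tape 1; 305 GB remain.
Put 289 GB in tape 1; 16 GB remain.
Put 83 GB in tape 2; 317 GB remain.
Put 265 GB in tape 2; 52 GB remain.
Put 215 GB in tape 3; 185 GB remain.
Put 36 GB in tape 2; 16 GB remain.
Put 59 GB in tape 3; 126 GB remain.
Put 226 GB in tape 4; 174 GB remain.
Put 39 GB in tape 3; 87 GB remain.
Put 226 GB in tape 5; 174 GB remain.
Put 342 GB in tape 6; 58 GB remain.
Put 116 GB in tape 4; 58 GB remain.
Put 144 GB in tape 5; 30 GB remain.
Final tapes: [95,289] [83,265,36] [215,59,39] [226,116] [226,144] [342].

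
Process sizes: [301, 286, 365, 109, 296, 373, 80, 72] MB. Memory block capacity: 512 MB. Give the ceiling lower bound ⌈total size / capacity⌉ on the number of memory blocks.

4 memory blocks

Total size = 301 + 286 + 365 + 109 + 296 + 373 + 80 + 72 = 1882 MB.
⌈1882 / 512⌉ = 4.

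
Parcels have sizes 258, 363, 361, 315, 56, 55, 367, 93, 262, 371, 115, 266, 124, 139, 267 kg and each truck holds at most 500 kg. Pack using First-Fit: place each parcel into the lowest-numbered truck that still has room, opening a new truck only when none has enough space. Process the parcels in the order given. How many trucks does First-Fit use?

9 trucks

258 kg → truck 1 (remaining 242 kg)
363 kg → truck 2 (remaining 137 kg)
361 kg → truck 3 (remaining 139 kg)
315 kg → truck 4 (remaining 185 kg)
56 kg → truck 1 (remaining 186 kg)
55 kg → truck 1 (remaining 131 kg)
367 kg → truck 5 (remaining 133 kg)
93 kg → truck 1 (remaining 38 kg)
262 kg → truck 6 (remaining 238 kg)
371 kg → truck 7 (remaining 129 kg)
115 kg → truck 2 (remaining 22 kg)
266 kg → truck 8 (remaining 234 kg)
124 kg → truck 3 (remaining 15 kg)
139 kg → truck 4 (remaining 46 kg)
267 kg → truck 9 (remaining 233 kg)
Final trucks: [258,56,55,93] [363,115] [361,124] [315,139] [367] [262] [371] [266] [267].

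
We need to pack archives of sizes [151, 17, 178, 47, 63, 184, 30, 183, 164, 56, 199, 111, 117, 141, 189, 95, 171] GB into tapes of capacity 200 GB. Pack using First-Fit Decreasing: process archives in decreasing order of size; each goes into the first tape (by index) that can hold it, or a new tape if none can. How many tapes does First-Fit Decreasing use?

Sorted descending: 199, 189, 184, 183, 178, 171, 164, 151, 141, 117, 111, 95, 63, 56, 47, 30, 17.
Put 199 GB in tape 1; 1 GB remain.
Put 189 GB in tape 2; 11 GB remain.
Put 184 GB in tape 3; 16 GB remain.
Put 183 GB in tape 4; 17 GB remain.
Put 178 GB in tape 5; 22 GB remain.
Put 171 GB in tape 6; 29 GB remain.
Put 164 GB in tape 7; 36 GB remain.
Put 151 GB in tape 8; 49 GB remain.
Put 141 GB in tape 9; 59 GB remain.
Put 117 GB in tape 10; 83 GB remain.
Put 111 GB in tape 11; 89 GB remain.
Put 95 GB in tape 12; 105 GB remain.
Put 63 GB in tape 10; 20 GB remain.
Put 56 GB in tape 9; 3 GB remain.
Put 47 GB in tape 8; 2 GB remain.
Put 30 GB in tape 7; 6 GB remain.
Put 17 GB in tape 4; 0 GB remain.
Final tapes: [199] [189] [184] [183,17] [178] [171] [164,30] [151,47] [141,56] [117,63] [111] [95].

12 tapes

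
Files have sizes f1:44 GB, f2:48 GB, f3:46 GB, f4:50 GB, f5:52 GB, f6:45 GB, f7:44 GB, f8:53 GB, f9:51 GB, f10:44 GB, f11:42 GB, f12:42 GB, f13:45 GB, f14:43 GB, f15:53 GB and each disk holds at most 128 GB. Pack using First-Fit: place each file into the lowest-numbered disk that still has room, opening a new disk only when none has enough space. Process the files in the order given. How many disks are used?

7 disks

disk 1: place f1 (44 GB), 84 GB left
disk 1: place f2 (48 GB), 36 GB left
disk 2: place f3 (46 GB), 82 GB left
disk 2: place f4 (50 GB), 32 GB left
disk 3: place f5 (52 GB), 76 GB left
disk 3: place f6 (45 GB), 31 GB left
disk 4: place f7 (44 GB), 84 GB left
disk 4: place f8 (53 GB), 31 GB left
disk 5: place f9 (51 GB), 77 GB left
disk 5: place f10 (44 GB), 33 GB left
disk 6: place f11 (42 GB), 86 GB left
disk 6: place f12 (42 GB), 44 GB left
disk 7: place f13 (45 GB), 83 GB left
disk 6: place f14 (43 GB), 1 GB left
disk 7: place f15 (53 GB), 30 GB left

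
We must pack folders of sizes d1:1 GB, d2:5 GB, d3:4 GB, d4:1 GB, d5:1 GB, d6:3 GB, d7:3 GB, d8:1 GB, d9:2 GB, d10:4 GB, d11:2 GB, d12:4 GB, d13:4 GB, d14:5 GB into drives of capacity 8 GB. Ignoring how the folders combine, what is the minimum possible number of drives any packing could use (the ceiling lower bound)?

5

Total size = 1 + 5 + 4 + 1 + 1 + 3 + 3 + 1 + 2 + 4 + 2 + 4 + 4 + 5 = 40 GB.
⌈40 / 8⌉ = 5.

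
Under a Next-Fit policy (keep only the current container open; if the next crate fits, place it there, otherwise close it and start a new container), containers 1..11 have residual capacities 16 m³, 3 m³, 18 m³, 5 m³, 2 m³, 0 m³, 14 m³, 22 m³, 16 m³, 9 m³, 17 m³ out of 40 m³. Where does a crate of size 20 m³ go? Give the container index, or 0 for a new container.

0

Next-Fit only looks at container 11, which has 17 m³ free.
20 m³ does not fit, so a new container is opened.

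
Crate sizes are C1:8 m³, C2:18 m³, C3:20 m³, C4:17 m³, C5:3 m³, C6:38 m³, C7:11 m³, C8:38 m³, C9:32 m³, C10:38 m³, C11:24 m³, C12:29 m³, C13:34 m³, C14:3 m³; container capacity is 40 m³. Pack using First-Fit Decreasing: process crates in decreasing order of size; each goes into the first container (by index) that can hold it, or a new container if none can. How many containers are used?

Sorted descending: 38, 38, 38, 34, 32, 29, 24, 20, 18, 17, 11, 8, 3, 3.
38 m³ → container 1 (remaining 2 m³)
38 m³ → container 2 (remaining 2 m³)
38 m³ → container 3 (remaining 2 m³)
34 m³ → container 4 (remaining 6 m³)
32 m³ → container 5 (remaining 8 m³)
29 m³ → container 6 (remaining 11 m³)
24 m³ → container 7 (remaining 16 m³)
20 m³ → container 8 (remaining 20 m³)
18 m³ → container 8 (remaining 2 m³)
17 m³ → container 9 (remaining 23 m³)
11 m³ → container 6 (remaining 0 m³)
8 m³ → container 5 (remaining 0 m³)
3 m³ → container 4 (remaining 3 m³)
3 m³ → container 4 (remaining 0 m³)

9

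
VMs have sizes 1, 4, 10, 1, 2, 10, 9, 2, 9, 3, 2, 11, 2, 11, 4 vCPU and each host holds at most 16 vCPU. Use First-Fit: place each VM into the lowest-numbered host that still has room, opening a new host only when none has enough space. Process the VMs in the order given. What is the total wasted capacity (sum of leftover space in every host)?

15

host 1: place 1 vCPU, 15 vCPU left
host 1: place 4 vCPU, 11 vCPU left
host 1: place 10 vCPU, 1 vCPU left
host 1: place 1 vCPU, 0 vCPU left
host 2: place 2 vCPU, 14 vCPU left
host 2: place 10 vCPU, 4 vCPU left
host 3: place 9 vCPU, 7 vCPU left
host 2: place 2 vCPU, 2 vCPU left
host 4: place 9 vCPU, 7 vCPU left
host 3: place 3 vCPU, 4 vCPU left
host 2: place 2 vCPU, 0 vCPU left
host 5: place 11 vCPU, 5 vCPU left
host 3: place 2 vCPU, 2 vCPU left
host 6: place 11 vCPU, 5 vCPU left
host 4: place 4 vCPU, 3 vCPU left
6 hosts × 16 vCPU = 96 vCPU; used 81 vCPU; unused 15 vCPU.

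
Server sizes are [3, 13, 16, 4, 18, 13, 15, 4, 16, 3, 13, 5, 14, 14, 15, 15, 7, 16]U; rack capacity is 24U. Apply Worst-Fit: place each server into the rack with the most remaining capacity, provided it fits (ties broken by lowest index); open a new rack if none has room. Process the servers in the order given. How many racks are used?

Put 3U in rack 1; 21U remain.
Put 13U in rack 1; 8U remain.
Put 16U in rack 2; 8U remain.
Put 4U in rack 1; 4U remain.
Put 18U in rack 3; 6U remain.
Put 13U in rack 4; 11U remain.
Put 15U in rack 5; 9U remain.
Put 4U in rack 4; 7U remain.
Put 16U in rack 6; 8U remain.
Put 3U in rack 5; 6U remain.
Put 13U in rack 7; 11U remain.
Put 5U in rack 7; 6U remain.
Put 14U in rack 8; 10U remain.
Put 14U in rack 9; 10U remain.
Put 15U in rack 10; 9U remain.
Put 15U in rack 11; 9U remain.
Put 7U in rack 8; 3U remain.
Put 16U in rack 12; 8U remain.
Final racks: [3,13,4] [16] [18] [13,4] [15,3] [16] [13,5] [14,7] [14] [15] [15] [16].

12 racks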